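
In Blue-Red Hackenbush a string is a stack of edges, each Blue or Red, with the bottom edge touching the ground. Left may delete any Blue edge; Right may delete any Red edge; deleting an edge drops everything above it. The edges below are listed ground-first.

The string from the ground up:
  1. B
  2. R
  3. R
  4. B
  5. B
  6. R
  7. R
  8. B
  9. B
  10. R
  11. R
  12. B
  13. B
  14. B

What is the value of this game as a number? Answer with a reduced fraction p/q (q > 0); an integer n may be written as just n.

3279/8192

Recurse on prefixes of the 14-edge string B R R B B R R B B R R B B B:
1 of 14 · B · max L 0 · min R +∞ = 1
2 of 14 · BR · max L 0 · min R 1 = 1/2
3 of 14 · BRR · max L 0 · min R 1/2 = 1/4
4 of 14 · BRRB · max L 1/4 · min R 1/2 = 3/8
5 of 14 · BRRBB · max L 3/8 · min R 1/2 = 7/16
6 of 14 · BRRBBR · max L 3/8 · min R 7/16 = 13/32
7 of 14 · BRRBBRR · max L 3/8 · min R 13/32 = 25/64
8 of 14 · BRRBBRRB · max L 25/64 · min R 13/32 = 51/128
9 of 14 · BRRBBRRBB · max L 51/128 · min R 13/32 = 103/256
10 of 14 · BRRBBRRBBR · max L 51/128 · min R 103/256 = 205/512
11 of 14 · BRRBBRRBBRR · max L 51/128 · min R 205/512 = 409/1024
12 of 14 · BRRBBRRBBRRB · max L 409/1024 · min R 205/512 = 819/2048
13 of 14 · BRRBBRRBBRRBB · max L 819/2048 · min R 205/512 = 1639/4096
14 of 14 · BRRBBRRBBRRBBB · max L 1639/4096 · min R 205/512 = 3279/8192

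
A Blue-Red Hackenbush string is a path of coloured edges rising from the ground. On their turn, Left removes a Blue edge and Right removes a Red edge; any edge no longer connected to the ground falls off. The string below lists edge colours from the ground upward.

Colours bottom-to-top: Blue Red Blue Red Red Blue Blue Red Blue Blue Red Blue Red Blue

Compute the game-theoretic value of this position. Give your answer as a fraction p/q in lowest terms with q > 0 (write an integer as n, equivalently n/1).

4971/8192

1 of 14 · B · max L 0 · min R +∞ => 1
2 of 14 · BR · max L 0 · min R 1 => 1/2
3 of 14 · BRB · max L 1/2 · min R 1 => 3/4
4 of 14 · BRBR · max L 1/2 · min R 3/4 => 5/8
5 of 14 · BRBRR · max L 1/2 · min R 5/8 => 9/16
6 of 14 · BRBRRB · max L 9/16 · min R 5/8 => 19/32
7 of 14 · BRBRRBB · max L 19/32 · min R 5/8 => 39/64
8 of 14 · BRBRRBBR · max L 19/32 · min R 39/64 => 77/128
9 of 14 · BRBRRBBRB · max L 77/128 · min R 39/64 => 155/256
10 of 14 · BRBRRBBRBB · max L 155/256 · min R 39/64 => 311/512
11 of 14 · BRBRRBBRBBR · max L 155/256 · min R 311/512 => 621/1024
12 of 14 · BRBRRBBRBBRB · max L 621/1024 · min R 311/512 => 1243/2048
13 of 14 · BRBRRBBRBBRBR · max L 621/1024 · min R 1243/2048 => 2485/4096
14 of 14 · BRBRRBBRBBRBRB · max L 2485/4096 · min R 1243/2048 => 4971/8192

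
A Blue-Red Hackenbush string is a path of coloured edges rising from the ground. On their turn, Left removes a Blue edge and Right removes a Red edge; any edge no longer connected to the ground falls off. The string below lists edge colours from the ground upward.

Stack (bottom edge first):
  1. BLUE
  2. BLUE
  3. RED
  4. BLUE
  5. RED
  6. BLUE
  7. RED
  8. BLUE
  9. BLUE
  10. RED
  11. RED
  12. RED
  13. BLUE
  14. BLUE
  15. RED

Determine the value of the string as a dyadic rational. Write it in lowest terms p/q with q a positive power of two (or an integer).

13709/8192

Prefix values for BLUE BLUE RED BLUE RED BLUE RED BLUE BLUE RED RED RED BLUE BLUE RED via {L|R} + simplicity:
edge 1 of 15 (BLUE): { 0 | (no moves) } => 1
edge 2 of 15 (BLUE): { 0; 1 | (no moves) } => 2
edge 3 of 15 (RED): { 0; 1 | 2 } => 3/2
edge 4 of 15 (BLUE): { 0; 1; 3/2 | 2 } => 7/4
edge 5 of 15 (RED): { 0; 1; 3/2 | 7/4; 2 } => 13/8
edge 6 of 15 (BLUE): { 0; 1; 3/2; 13/8 | 7/4; 2 } => 27/16
edge 7 of 15 (RED): { 0; 1; 3/2; 13/8 | 27/16; 7/4; 2 } => 53/32
edge 8 of 15 (BLUE): { 0; 1; 3/2; 13/8; 53/32 | 27/16; 7/4; 2 } => 107/64
edge 9 of 15 (BLUE): { 0; 1; 3/2; 13/8; 53/32; 107/64 | 27/16; 7/4; 2 } => 215/128
edge 10 of 15 (RED): { 0; 1; 3/2; 13/8; 53/32; 107/64 | 215/128; 27/16; 7/4; 2 } => 429/256
edge 11 of 15 (RED): { 0; 1; 3/2; 13/8; 53/32; 107/64 | 429/256; 215/128; 27/16; 7/4; 2 } => 857/512
edge 12 of 15 (RED): { 0; 1; 3/2; 13/8; 53/32; 107/64 | 857/512; 429/256; 215/128; 27/16; 7/4; 2 } => 1713/1024
edge 13 of 15 (BLUE): { 0; 1; 3/2; 13/8; 53/32; 107/64; 1713/1024 | 857/512; 429/256; 215/128; 27/16; 7/4; 2 } => 3427/2048
edge 14 of 15 (BLUE): { 0; 1; 3/2; 13/8; 53/32; 107/64; 1713/1024; 3427/2048 | 857/512; 429/256; 215/128; 27/16; 7/4; 2 } => 6855/4096
edge 15 of 15 (RED): { 0; 1; 3/2; 13/8; 53/32; 107/64; 1713/1024; 3427/2048 | 6855/4096; 857/512; 429/256; 215/128; 27/16; 7/4; 2 } => 13709/8192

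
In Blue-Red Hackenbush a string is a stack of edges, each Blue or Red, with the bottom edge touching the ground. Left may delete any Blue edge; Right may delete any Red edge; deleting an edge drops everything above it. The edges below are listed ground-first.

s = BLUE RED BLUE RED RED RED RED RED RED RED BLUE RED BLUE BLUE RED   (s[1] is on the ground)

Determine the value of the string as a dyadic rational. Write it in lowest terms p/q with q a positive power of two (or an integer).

8237/16384

edge 1 of 15 (BLUE): { 0 | (no moves) } -> 1
edge 2 of 15 (RED): { 0 | 1 } -> 1/2
edge 3 of 15 (BLUE): { 0 1/2 | 1 } -> 3/4
edge 4 of 15 (RED): { 0 1/2 | 3/4 1 } -> 5/8
edge 5 of 15 (RED): { 0 1/2 | 5/8 3/4 1 } -> 9/16
edge 6 of 15 (RED): { 0 1/2 | 9/16 5/8 3/4 1 } -> 17/32
edge 7 of 15 (RED): { 0 1/2 | 17/32 9/16 5/8 3/4 1 } -> 33/64
edge 8 of 15 (RED): { 0 1/2 | 33/64 17/32 9/16 5/8 3/4 1 } -> 65/128
edge 9 of 15 (RED): { 0 1/2 | 65/128 33/64 17/32 9/16 5/8 3/4 1 } -> 129/256
edge 10 of 15 (RED): { 0 1/2 | 129/256 65/128 33/64 17/32 9/16 5/8 3/4 1 } -> 257/512
edge 11 of 15 (BLUE): { 0 1/2 257/512 | 129/256 65/128 33/64 17/32 9/16 5/8 3/4 1 } -> 515/1024
edge 12 of 15 (RED): { 0 1/2 257/512 | 515/1024 129/256 65/128 33/64 17/32 9/16 5/8 3/4 1 } -> 1029/2048
edge 13 of 15 (BLUE): { 0 1/2 257/512 1029/2048 | 515/1024 129/256 65/128 33/64 17/32 9/16 5/8 3/4 1 } -> 2059/4096
edge 14 of 15 (BLUE): { 0 1/2 257/512 1029/2048 2059/4096 | 515/1024 129/256 65/128 33/64 17/32 9/16 5/8 3/4 1 } -> 4119/8192
edge 15 of 15 (RED): { 0 1/2 257/512 1029/2048 2059/4096 | 4119/8192 515/1024 129/256 65/128 33/64 17/32 9/16 5/8 3/4 1 } -> 8237/16384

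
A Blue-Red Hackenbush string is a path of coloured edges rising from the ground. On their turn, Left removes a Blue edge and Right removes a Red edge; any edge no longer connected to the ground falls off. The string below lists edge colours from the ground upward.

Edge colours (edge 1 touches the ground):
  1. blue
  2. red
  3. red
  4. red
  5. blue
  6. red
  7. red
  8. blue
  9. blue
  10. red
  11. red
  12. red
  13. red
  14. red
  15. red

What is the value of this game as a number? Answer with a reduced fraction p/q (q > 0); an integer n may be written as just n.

Prefix values for blue red red red blue red red blue blue red red red red red red via {L|R} + simplicity:
step 1: add blue to get b; options L={ 0 } R={ none } gives 1
step 2: add red to get br; options L={ 0 } R={ 1 } gives 1/2
step 3: add red to get brr; options L={ 0 } R={ 1/2, 1 } gives 1/4
step 4: add red to get brrr; options L={ 0 } R={ 1/4, 1/2, 1 } gives 1/8
step 5: add blue to get brrrb; options L={ 0, 1/8 } R={ 1/4, 1/2, 1 } gives 3/16
step 6: add red to get brrrbr; options L={ 0, 1/8 } R={ 3/16, 1/4, 1/2, 1 } gives 5/32
step 7: add red to get brrrbrr; options L={ 0, 1/8 } R={ 5/32, 3/16, 1/4, 1/2, 1 } gives 9/64
step 8: add blue to get brrrbrrb; options L={ 0, 1/8, 9/64 } R={ 5/32, 3/16, 1/4, 1/2, 1 } gives 19/128
step 9: add blue to get brrrbrrbb; options L={ 0, 1/8, 9/64, 19/128 } R={ 5/32, 3/16, 1/4, 1/2, 1 } gives 39/256
step 10: add red to get brrrbrrbbr; options L={ 0, 1/8, 9/64, 19/128 } R={ 39/256, 5/32, 3/16, 1/4, 1/2, 1 } gives 77/512
step 11: add red to get brrrbrrbbrr; options L={ 0, 1/8, 9/64, 19/128 } R={ 77/512, 39/256, 5/32, 3/16, 1/4, 1/2, 1 } gives 153/1024
step 12: add red to get brrrbrrbbrrr; options L={ 0, 1/8, 9/64, 19/128 } R={ 153/1024, 77/512, 39/256, 5/32, 3/16, 1/4, 1/2, 1 } gives 305/2048
step 13: add red to get brrrbrrbbrrrr; options L={ 0, 1/8, 9/64, 19/128 } R={ 305/2048, 153/1024, 77/512, 39/256, 5/32, 3/16, 1/4, 1/2, 1 } gives 609/4096
step 14: add red to get brrrbrrbbrrrrr; options L={ 0, 1/8, 9/64, 19/128 } R={ 609/4096, 305/2048, 153/1024, 77/512, 39/256, 5/32, 3/16, 1/4, 1/2, 1 } gives 1217/8192
step 15: add red to get brrrbrrbbrrrrrr; options L={ 0, 1/8, 9/64, 19/128 } R={ 1217/8192, 609/4096, 305/2048, 153/1024, 77/512, 39/256, 5/32, 3/16, 1/4, 1/2, 1 } gives 2433/16384

2433/16384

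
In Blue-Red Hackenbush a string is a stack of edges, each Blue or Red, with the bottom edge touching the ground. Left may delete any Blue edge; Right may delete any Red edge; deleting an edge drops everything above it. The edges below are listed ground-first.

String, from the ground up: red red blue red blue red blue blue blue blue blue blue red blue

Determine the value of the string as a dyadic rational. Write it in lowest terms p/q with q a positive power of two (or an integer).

-6661/4096

edge 1 of 14 (red): { ∅ | 0 } => -1
edge 2 of 14 (red): { ∅ | -1 0 } => -2
edge 3 of 14 (blue): { -2 | -1 0 } => -3/2
edge 4 of 14 (red): { -2 | -3/2 -1 0 } => -7/4
edge 5 of 14 (blue): { -2 -7/4 | -3/2 -1 0 } => -13/8
edge 6 of 14 (red): { -2 -7/4 | -13/8 -3/2 -1 0 } => -27/16
edge 7 of 14 (blue): { -2 -7/4 -27/16 | -13/8 -3/2 -1 0 } => -53/32
edge 8 of 14 (blue): { -2 -7/4 -27/16 -53/32 | -13/8 -3/2 -1 0 } => -105/64
edge 9 of 14 (blue): { -2 -7/4 -27/16 -53/32 -105/64 | -13/8 -3/2 -1 0 } => -209/128
edge 10 of 14 (blue): { -2 -7/4 -27/16 -53/32 -105/64 -209/128 | -13/8 -3/2 -1 0 } => -417/256
edge 11 of 14 (blue): { -2 -7/4 -27/16 -53/32 -105/64 -209/128 -417/256 | -13/8 -3/2 -1 0 } => -833/512
edge 12 of 14 (blue): { -2 -7/4 -27/16 -53/32 -105/64 -209/128 -417/256 -833/512 | -13/8 -3/2 -1 0 } => -1665/1024
edge 13 of 14 (red): { -2 -7/4 -27/16 -53/32 -105/64 -209/128 -417/256 -833/512 | -1665/1024 -13/8 -3/2 -1 0 } => -3331/2048
edge 14 of 14 (blue): { -2 -7/4 -27/16 -53/32 -105/64 -209/128 -417/256 -833/512 -3331/2048 | -1665/1024 -13/8 -3/2 -1 0 } => -6661/4096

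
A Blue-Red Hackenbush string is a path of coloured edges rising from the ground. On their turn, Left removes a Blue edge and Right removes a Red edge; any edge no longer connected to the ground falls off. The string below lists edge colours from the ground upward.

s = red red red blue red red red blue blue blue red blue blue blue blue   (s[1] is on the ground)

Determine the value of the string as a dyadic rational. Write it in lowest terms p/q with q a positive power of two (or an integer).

-11809/4096

Recurse on prefixes of the 15-edge string red red red blue red red red blue blue blue red blue blue blue blue:
val(r) = { (no moves) | 0 } => -1
val(rr) = { (no moves) | -1; 0 } => -2
val(rrr) = { (no moves) | -2; -1; 0 } => -3
val(rrrb) = { -3 | -2; -1; 0 } => -5/2
val(rrrbr) = { -3 | -5/2; -2; -1; 0 } => -11/4
val(rrrbrr) = { -3 | -11/4; -5/2; -2; -1; 0 } => -23/8
val(rrrbrrr) = { -3 | -23/8; -11/4; -5/2; -2; -1; 0 } => -47/16
val(rrrbrrrb) = { -3; -47/16 | -23/8; -11/4; -5/2; -2; -1; 0 } => -93/32
val(rrrbrrrbb) = { -3; -47/16; -93/32 | -23/8; -11/4; -5/2; -2; -1; 0 } => -185/64
val(rrrbrrrbbb) = { -3; -47/16; -93/32; -185/64 | -23/8; -11/4; -5/2; -2; -1; 0 } => -369/128
val(rrrbrrrbbbr) = { -3; -47/16; -93/32; -185/64 | -369/128; -23/8; -11/4; -5/2; -2; -1; 0 } => -739/256
val(rrrbrrrbbbrb) = { -3; -47/16; -93/32; -185/64; -739/256 | -369/128; -23/8; -11/4; -5/2; -2; -1; 0 } => -1477/512
val(rrrbrrrbbbrbb) = { -3; -47/16; -93/32; -185/64; -739/256; -1477/512 | -369/128; -23/8; -11/4; -5/2; -2; -1; 0 } => -2953/1024
val(rrrbrrrbbbrbbb) = { -3; -47/16; -93/32; -185/64; -739/256; -1477/512; -2953/1024 | -369/128; -23/8; -11/4; -5/2; -2; -1; 0 } => -5905/2048
val(rrrbrrrbbbrbbbb) = { -3; -47/16; -93/32; -185/64; -739/256; -1477/512; -2953/1024; -5905/2048 | -369/128; -23/8; -11/4; -5/2; -2; -1; 0 } => -11809/4096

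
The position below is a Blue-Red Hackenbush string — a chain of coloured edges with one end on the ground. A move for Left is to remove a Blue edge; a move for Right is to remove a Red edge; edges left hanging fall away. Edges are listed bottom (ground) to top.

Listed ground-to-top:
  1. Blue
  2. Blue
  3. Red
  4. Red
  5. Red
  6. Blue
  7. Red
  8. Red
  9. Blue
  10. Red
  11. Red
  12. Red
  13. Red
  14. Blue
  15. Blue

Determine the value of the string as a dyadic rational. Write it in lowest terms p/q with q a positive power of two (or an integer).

9351/8192

Build val(s[:k]) for k = 1..15, string s = Blue Blue Red Red Red Blue Red Red Blue Red Red Red Red Blue Blue.
B: Left { 0 }, Right {  } ⇒ simplest 1
BB: Left { 0,1 }, Right {  } ⇒ simplest 2
BBR: Left { 0,1 }, Right { 2 } ⇒ simplest 3/2
BBRR: Left { 0,1 }, Right { 3/2,2 } ⇒ simplest 5/4
BBRRR: Left { 0,1 }, Right { 5/4,3/2,2 } ⇒ simplest 9/8
BBRRRB: Left { 0,1,9/8 }, Right { 5/4,3/2,2 } ⇒ simplest 19/16
BBRRRBR: Left { 0,1,9/8 }, Right { 19/16,5/4,3/2,2 } ⇒ simplest 37/32
BBRRRBRR: Left { 0,1,9/8 }, Right { 37/32,19/16,5/4,3/2,2 } ⇒ simplest 73/64
BBRRRBRRB: Left { 0,1,9/8,73/64 }, Right { 37/32,19/16,5/4,3/2,2 } ⇒ simplest 147/128
BBRRRBRRBR: Left { 0,1,9/8,73/64 }, Right { 147/128,37/32,19/16,5/4,3/2,2 } ⇒ simplest 293/256
BBRRRBRRBRR: Left { 0,1,9/8,73/64 }, Right { 293/256,147/128,37/32,19/16,5/4,3/2,2 } ⇒ simplest 585/512
BBRRRBRRBRRR: Left { 0,1,9/8,73/64 }, Right { 585/512,293/256,147/128,37/32,19/16,5/4,3/2,2 } ⇒ simplest 1169/1024
BBRRRBRRBRRRR: Left { 0,1,9/8,73/64 }, Right { 1169/1024,585/512,293/256,147/128,37/32,19/16,5/4,3/2,2 } ⇒ simplest 2337/2048
BBRRRBRRBRRRRB: Left { 0,1,9/8,73/64,2337/2048 }, Right { 1169/1024,585/512,293/256,147/128,37/32,19/16,5/4,3/2,2 } ⇒ simplest 4675/4096
BBRRRBRRBRRRRBB: Left { 0,1,9/8,73/64,2337/2048,4675/4096 }, Right { 1169/1024,585/512,293/256,147/128,37/32,19/16,5/4,3/2,2 } ⇒ simplest 9351/8192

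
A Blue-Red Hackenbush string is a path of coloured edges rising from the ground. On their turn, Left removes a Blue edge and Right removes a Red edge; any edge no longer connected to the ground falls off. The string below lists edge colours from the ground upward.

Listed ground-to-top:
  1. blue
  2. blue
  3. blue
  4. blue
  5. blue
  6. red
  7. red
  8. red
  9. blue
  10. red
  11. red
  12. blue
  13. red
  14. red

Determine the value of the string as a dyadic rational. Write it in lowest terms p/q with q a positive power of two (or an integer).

2121/512

step 1: add blue to get b; options L={ 0 } R={ none } ⇒ 1
step 2: add blue to get bb; options L={ 0, 1 } R={ none } ⇒ 2
step 3: add blue to get bbb; options L={ 0, 1, 2 } R={ none } ⇒ 3
step 4: add blue to get bbbb; options L={ 0, 1, 2, 3 } R={ none } ⇒ 4
step 5: add blue to get bbbbb; options L={ 0, 1, 2, 3, 4 } R={ none } ⇒ 5
step 6: add red to get bbbbbr; options L={ 0, 1, 2, 3, 4 } R={ 5 } ⇒ 9/2
step 7: add red to get bbbbbrr; options L={ 0, 1, 2, 3, 4 } R={ 9/2, 5 } ⇒ 17/4
step 8: add red to get bbbbbrrr; options L={ 0, 1, 2, 3, 4 } R={ 17/4, 9/2, 5 } ⇒ 33/8
step 9: add blue to get bbbbbrrrb; options L={ 0, 1, 2, 3, 4, 33/8 } R={ 17/4, 9/2, 5 } ⇒ 67/16
step 10: add red to get bbbbbrrrbr; options L={ 0, 1, 2, 3, 4, 33/8 } R={ 67/16, 17/4, 9/2, 5 } ⇒ 133/32
step 11: add red to get bbbbbrrrbrr; options L={ 0, 1, 2, 3, 4, 33/8 } R={ 133/32, 67/16, 17/4, 9/2, 5 } ⇒ 265/64
step 12: add blue to get bbbbbrrrbrrb; options L={ 0, 1, 2, 3, 4, 33/8, 265/64 } R={ 133/32, 67/16, 17/4, 9/2, 5 } ⇒ 531/128
step 13: add red to get bbbbbrrrbrrbr; options L={ 0, 1, 2, 3, 4, 33/8, 265/64 } R={ 531/128, 133/32, 67/16, 17/4, 9/2, 5 } ⇒ 1061/256
step 14: add red to get bbbbbrrrbrrbrr; options L={ 0, 1, 2, 3, 4, 33/8, 265/64 } R={ 1061/256, 531/128, 133/32, 67/16, 17/4, 9/2, 5 } ⇒ 2121/512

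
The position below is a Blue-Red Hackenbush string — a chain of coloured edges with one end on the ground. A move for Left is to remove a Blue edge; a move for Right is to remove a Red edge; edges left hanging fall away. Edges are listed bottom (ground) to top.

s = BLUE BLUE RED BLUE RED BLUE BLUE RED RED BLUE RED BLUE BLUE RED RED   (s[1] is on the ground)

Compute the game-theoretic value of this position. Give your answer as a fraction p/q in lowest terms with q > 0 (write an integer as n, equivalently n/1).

step 1: add BLUE to get B; options L={ 0 } R={ · } so 1
step 2: add BLUE to get BB; options L={ 0 1 } R={ · } so 2
step 3: add RED to get BBR; options L={ 0 1 } R={ 2 } so 3/2
step 4: add BLUE to get BBRB; options L={ 0 1 3/2 } R={ 2 } so 7/4
step 5: add RED to get BBRBR; options L={ 0 1 3/2 } R={ 7/4 2 } so 13/8
step 6: add BLUE to get BBRBRB; options L={ 0 1 3/2 13/8 } R={ 7/4 2 } so 27/16
step 7: add BLUE to get BBRBRBB; options L={ 0 1 3/2 13/8 27/16 } R={ 7/4 2 } so 55/32
step 8: add RED to get BBRBRBBR; options L={ 0 1 3/2 13/8 27/16 } R={ 55/32 7/4 2 } so 109/64
step 9: add RED to get BBRBRBBRR; options L={ 0 1 3/2 13/8 27/16 } R={ 109/64 55/32 7/4 2 } so 217/128
step 10: add BLUE to get BBRBRBBRRB; options L={ 0 1 3/2 13/8 27/16 217/128 } R={ 109/64 55/32 7/4 2 } so 435/256
step 11: add RED to get BBRBRBBRRBR; options L={ 0 1 3/2 13/8 27/16 217/128 } R={ 435/256 109/64 55/32 7/4 2 } so 869/512
step 12: add BLUE to get BBRBRBBRRBRB; options L={ 0 1 3/2 13/8 27/16 217/128 869/512 } R={ 435/256 109/64 55/32 7/4 2 } so 1739/1024
step 13: add BLUE to get BBRBRBBRRBRBB; options L={ 0 1 3/2 13/8 27/16 217/128 869/512 1739/1024 } R={ 435/256 109/64 55/32 7/4 2 } so 3479/2048
step 14: add RED to get BBRBRBBRRBRBBR; options L={ 0 1 3/2 13/8 27/16 217/128 869/512 1739/1024 } R={ 3479/2048 435/256 109/64 55/32 7/4 2 } so 6957/4096
step 15: add RED to get BBRBRBBRRBRBBRR; options L={ 0 1 3/2 13/8 27/16 217/128 869/512 1739/1024 } R={ 6957/4096 3479/2048 435/256 109/64 55/32 7/4 2 } so 13913/8192

13913/8192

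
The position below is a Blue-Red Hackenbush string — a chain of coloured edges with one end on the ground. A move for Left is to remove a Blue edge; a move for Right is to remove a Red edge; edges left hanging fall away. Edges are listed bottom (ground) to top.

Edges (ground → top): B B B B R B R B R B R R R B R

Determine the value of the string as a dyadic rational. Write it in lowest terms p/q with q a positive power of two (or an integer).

v(B) = { 0 |  } -> 1
v(BB) = { 0; 1 |  } -> 2
v(BBB) = { 0; 1; 2 |  } -> 3
v(BBBB) = { 0; 1; 2; 3 |  } -> 4
v(BBBBR) = { 0; 1; 2; 3 | 4 } -> 7/2
v(BBBBRB) = { 0; 1; 2; 3; 7/2 | 4 } -> 15/4
v(BBBBRBR) = { 0; 1; 2; 3; 7/2 | 15/4; 4 } -> 29/8
v(BBBBRBRB) = { 0; 1; 2; 3; 7/2; 29/8 | 15/4; 4 } -> 59/16
v(BBBBRBRBR) = { 0; 1; 2; 3; 7/2; 29/8 | 59/16; 15/4; 4 } -> 117/32
v(BBBBRBRBRB) = { 0; 1; 2; 3; 7/2; 29/8; 117/32 | 59/16; 15/4; 4 } -> 235/64
v(BBBBRBRBRBR) = { 0; 1; 2; 3; 7/2; 29/8; 117/32 | 235/64; 59/16; 15/4; 4 } -> 469/128
v(BBBBRBRBRBRR) = { 0; 1; 2; 3; 7/2; 29/8; 117/32 | 469/128; 235/64; 59/16; 15/4; 4 } -> 937/256
v(BBBBRBRBRBRRR) = { 0; 1; 2; 3; 7/2; 29/8; 117/32 | 937/256; 469/128; 235/64; 59/16; 15/4; 4 } -> 1873/512
v(BBBBRBRBRBRRRB) = { 0; 1; 2; 3; 7/2; 29/8; 117/32; 1873/512 | 937/256; 469/128; 235/64; 59/16; 15/4; 4 } -> 3747/1024
v(BBBBRBRBRBRRRBR) = { 0; 1; 2; 3; 7/2; 29/8; 117/32; 1873/512 | 3747/1024; 937/256; 469/128; 235/64; 59/16; 15/4; 4 } -> 7493/2048

7493/2048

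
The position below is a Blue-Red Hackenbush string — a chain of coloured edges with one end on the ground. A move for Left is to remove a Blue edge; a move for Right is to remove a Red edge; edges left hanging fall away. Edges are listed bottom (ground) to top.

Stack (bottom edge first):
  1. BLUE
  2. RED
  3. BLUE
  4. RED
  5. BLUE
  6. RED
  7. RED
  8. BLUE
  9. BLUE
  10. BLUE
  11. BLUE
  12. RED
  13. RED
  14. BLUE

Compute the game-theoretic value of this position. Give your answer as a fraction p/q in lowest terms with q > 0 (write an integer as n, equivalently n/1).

step 1: add BLUE to get B; options L={ 0 } R={ ∅ } — 1
step 2: add RED to get BR; options L={ 0 } R={ 1 } — 1/2
step 3: add BLUE to get BRB; options L={ 0 1/2 } R={ 1 } — 3/4
step 4: add RED to get BRBR; options L={ 0 1/2 } R={ 3/4 1 } — 5/8
step 5: add BLUE to get BRBRB; options L={ 0 1/2 5/8 } R={ 3/4 1 } — 11/16
step 6: add RED to get BRBRBR; options L={ 0 1/2 5/8 } R={ 11/16 3/4 1 } — 21/32
step 7: add RED to get BRBRBRR; options L={ 0 1/2 5/8 } R={ 21/32 11/16 3/4 1 } — 41/64
step 8: add BLUE to get BRBRBRRB; options L={ 0 1/2 5/8 41/64 } R={ 21/32 11/16 3/4 1 } — 83/128
step 9: add BLUE to get BRBRBRRBB; options L={ 0 1/2 5/8 41/64 83/128 } R={ 21/32 11/16 3/4 1 } — 167/256
step 10: add BLUE to get BRBRBRRBBB; options L={ 0 1/2 5/8 41/64 83/128 167/256 } R={ 21/32 11/16 3/4 1 } — 335/512
step 11: add BLUE to get BRBRBRRBBBB; options L={ 0 1/2 5/8 41/64 83/128 167/256 335/512 } R={ 21/32 11/16 3/4 1 } — 671/1024
step 12: add RED to get BRBRBRRBBBBR; options L={ 0 1/2 5/8 41/64 83/128 167/256 335/512 } R={ 671/1024 21/32 11/16 3/4 1 } — 1341/2048
step 13: add RED to get BRBRBRRBBBBRR; options L={ 0 1/2 5/8 41/64 83/128 167/256 335/512 } R={ 1341/2048 671/1024 21/32 11/16 3/4 1 } — 2681/4096
step 14: add BLUE to get BRBRBRRBBBBRRB; options L={ 0 1/2 5/8 41/64 83/128 167/256 335/512 2681/4096 } R={ 1341/2048 671/1024 21/32 11/16 3/4 1 } — 5363/8192

5363/8192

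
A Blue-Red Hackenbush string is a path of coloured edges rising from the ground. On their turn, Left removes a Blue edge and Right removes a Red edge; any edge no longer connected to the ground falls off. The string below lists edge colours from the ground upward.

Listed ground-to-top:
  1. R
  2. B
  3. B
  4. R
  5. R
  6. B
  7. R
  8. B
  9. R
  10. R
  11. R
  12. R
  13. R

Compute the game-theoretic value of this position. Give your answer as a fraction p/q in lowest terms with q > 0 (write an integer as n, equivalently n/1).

-1727/4096

edge 1 of 13 (R): { none | 0 } so -1
edge 2 of 13 (B): { -1 | 0 } so -1/2
edge 3 of 13 (B): { -1, -1/2 | 0 } so -1/4
edge 4 of 13 (R): { -1, -1/2 | -1/4, 0 } so -3/8
edge 5 of 13 (R): { -1, -1/2 | -3/8, -1/4, 0 } so -7/16
edge 6 of 13 (B): { -1, -1/2, -7/16 | -3/8, -1/4, 0 } so -13/32
edge 7 of 13 (R): { -1, -1/2, -7/16 | -13/32, -3/8, -1/4, 0 } so -27/64
edge 8 of 13 (B): { -1, -1/2, -7/16, -27/64 | -13/32, -3/8, -1/4, 0 } so -53/128
edge 9 of 13 (R): { -1, -1/2, -7/16, -27/64 | -53/128, -13/32, -3/8, -1/4, 0 } so -107/256
edge 10 of 13 (R): { -1, -1/2, -7/16, -27/64 | -107/256, -53/128, -13/32, -3/8, -1/4, 0 } so -215/512
edge 11 of 13 (R): { -1, -1/2, -7/16, -27/64 | -215/512, -107/256, -53/128, -13/32, -3/8, -1/4, 0 } so -431/1024
edge 12 of 13 (R): { -1, -1/2, -7/16, -27/64 | -431/1024, -215/512, -107/256, -53/128, -13/32, -3/8, -1/4, 0 } so -863/2048
edge 13 of 13 (R): { -1, -1/2, -7/16, -27/64 | -863/2048, -431/1024, -215/512, -107/256, -53/128, -13/32, -3/8, -1/4, 0 } so -1727/4096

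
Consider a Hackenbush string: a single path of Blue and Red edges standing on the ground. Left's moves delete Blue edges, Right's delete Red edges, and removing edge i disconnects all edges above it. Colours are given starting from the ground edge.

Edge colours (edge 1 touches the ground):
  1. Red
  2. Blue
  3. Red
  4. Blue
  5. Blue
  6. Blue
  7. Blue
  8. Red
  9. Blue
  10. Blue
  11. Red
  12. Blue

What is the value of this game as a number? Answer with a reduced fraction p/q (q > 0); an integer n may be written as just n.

v(R) = { · | 0 } -> -1
v(RB) = { -1 | 0 } -> -1/2
v(RBR) = { -1 | -1/2,0 } -> -3/4
v(RBRB) = { -1,-3/4 | -1/2,0 } -> -5/8
v(RBRBB) = { -1,-3/4,-5/8 | -1/2,0 } -> -9/16
v(RBRBBB) = { -1,-3/4,-5/8,-9/16 | -1/2,0 } -> -17/32
v(RBRBBBB) = { -1,-3/4,-5/8,-9/16,-17/32 | -1/2,0 } -> -33/64
v(RBRBBBBR) = { -1,-3/4,-5/8,-9/16,-17/32 | -33/64,-1/2,0 } -> -67/128
v(RBRBBBBRB) = { -1,-3/4,-5/8,-9/16,-17/32,-67/128 | -33/64,-1/2,0 } -> -133/256
v(RBRBBBBRBB) = { -1,-3/4,-5/8,-9/16,-17/32,-67/128,-133/256 | -33/64,-1/2,0 } -> -265/512
v(RBRBBBBRBBR) = { -1,-3/4,-5/8,-9/16,-17/32,-67/128,-133/256 | -265/512,-33/64,-1/2,0 } -> -531/1024
v(RBRBBBBRBBRB) = { -1,-3/4,-5/8,-9/16,-17/32,-67/128,-133/256,-531/1024 | -265/512,-33/64,-1/2,0 } -> -1061/2048

-1061/2048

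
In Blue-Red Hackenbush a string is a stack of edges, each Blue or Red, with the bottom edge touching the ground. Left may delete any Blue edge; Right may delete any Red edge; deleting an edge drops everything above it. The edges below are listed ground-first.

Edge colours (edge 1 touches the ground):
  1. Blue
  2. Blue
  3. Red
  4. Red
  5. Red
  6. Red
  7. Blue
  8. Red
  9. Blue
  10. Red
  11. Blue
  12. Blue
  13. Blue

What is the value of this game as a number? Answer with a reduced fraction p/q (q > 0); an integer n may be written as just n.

Recurse on prefixes of the 13-edge string Blue Blue Red Red Red Red Blue Red Blue Red Blue Blue Blue:
B: Left { 0 }, Right { (no moves) } so simplest 1
BB: Left { 0 1 }, Right { (no moves) } so simplest 2
BBR: Left { 0 1 }, Right { 2 } so simplest 3/2
BBRR: Left { 0 1 }, Right { 3/2 2 } so simplest 5/4
BBRRR: Left { 0 1 }, Right { 5/4 3/2 2 } so simplest 9/8
BBRRRR: Left { 0 1 }, Right { 9/8 5/4 3/2 2 } so simplest 17/16
BBRRRRB: Left { 0 1 17/16 }, Right { 9/8 5/4 3/2 2 } so simplest 35/32
BBRRRRBR: Left { 0 1 17/16 }, Right { 35/32 9/8 5/4 3/2 2 } so simplest 69/64
BBRRRRBRB: Left { 0 1 17/16 69/64 }, Right { 35/32 9/8 5/4 3/2 2 } so simplest 139/128
BBRRRRBRBR: Left { 0 1 17/16 69/64 }, Right { 139/128 35/32 9/8 5/4 3/2 2 } so simplest 277/256
BBRRRRBRBRB: Left { 0 1 17/16 69/64 277/256 }, Right { 139/128 35/32 9/8 5/4 3/2 2 } so simplest 555/512
BBRRRRBRBRBB: Left { 0 1 17/16 69/64 277/256 555/512 }, Right { 139/128 35/32 9/8 5/4 3/2 2 } so simplest 1111/1024
BBRRRRBRBRBBB: Left { 0 1 17/16 69/64 277/256 555/512 1111/1024 }, Right { 139/128 35/32 9/8 5/4 3/2 2 } so simplest 2223/2048

2223/2048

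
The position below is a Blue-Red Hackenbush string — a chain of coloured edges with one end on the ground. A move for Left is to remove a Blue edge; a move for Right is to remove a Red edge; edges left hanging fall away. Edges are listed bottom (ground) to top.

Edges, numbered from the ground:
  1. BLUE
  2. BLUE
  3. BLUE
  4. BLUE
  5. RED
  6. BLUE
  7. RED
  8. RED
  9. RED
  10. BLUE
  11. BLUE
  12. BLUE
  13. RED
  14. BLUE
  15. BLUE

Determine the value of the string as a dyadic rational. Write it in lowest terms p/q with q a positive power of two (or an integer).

B: Left { 0 }, Right {  } ⇒ simplest 1
BB: Left { 0, 1 }, Right {  } ⇒ simplest 2
BBB: Left { 0, 1, 2 }, Right {  } ⇒ simplest 3
BBBB: Left { 0, 1, 2, 3 }, Right {  } ⇒ simplest 4
BBBBR: Left { 0, 1, 2, 3 }, Right { 4 } ⇒ simplest 7/2
BBBBRB: Left { 0, 1, 2, 3, 7/2 }, Right { 4 } ⇒ simplest 15/4
BBBBRBR: Left { 0, 1, 2, 3, 7/2 }, Right { 15/4, 4 } ⇒ simplest 29/8
BBBBRBRR: Left { 0, 1, 2, 3, 7/2 }, Right { 29/8, 15/4, 4 } ⇒ simplest 57/16
BBBBRBRRR: Left { 0, 1, 2, 3, 7/2 }, Right { 57/16, 29/8, 15/4, 4 } ⇒ simplest 113/32
BBBBRBRRRB: Left { 0, 1, 2, 3, 7/2, 113/32 }, Right { 57/16, 29/8, 15/4, 4 } ⇒ simplest 227/64
BBBBRBRRRBB: Left { 0, 1, 2, 3, 7/2, 113/32, 227/64 }, Right { 57/16, 29/8, 15/4, 4 } ⇒ simplest 455/128
BBBBRBRRRBBB: Left { 0, 1, 2, 3, 7/2, 113/32, 227/64, 455/128 }, Right { 57/16, 29/8, 15/4, 4 } ⇒ simplest 911/256
BBBBRBRRRBBBR: Left { 0, 1, 2, 3, 7/2, 113/32, 227/64, 455/128 }, Right { 911/256, 57/16, 29/8, 15/4, 4 } ⇒ simplest 1821/512
BBBBRBRRRBBBRB: Left { 0, 1, 2, 3, 7/2, 113/32, 227/64, 455/128, 1821/512 }, Right { 911/256, 57/16, 29/8, 15/4, 4 } ⇒ simplest 3643/1024
BBBBRBRRRBBBRBB: Left { 0, 1, 2, 3, 7/2, 113/32, 227/64, 455/128, 1821/512, 3643/1024 }, Right { 911/256, 57/16, 29/8, 15/4, 4 } ⇒ simplest 7287/2048

7287/2048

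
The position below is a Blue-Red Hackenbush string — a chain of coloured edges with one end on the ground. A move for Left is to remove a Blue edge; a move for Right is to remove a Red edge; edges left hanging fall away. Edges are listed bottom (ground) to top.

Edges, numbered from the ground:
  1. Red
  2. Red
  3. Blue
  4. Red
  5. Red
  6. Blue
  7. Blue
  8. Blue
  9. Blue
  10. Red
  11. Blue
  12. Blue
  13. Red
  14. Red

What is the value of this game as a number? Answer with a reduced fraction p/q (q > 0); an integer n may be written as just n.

-7207/4096

step 1: add Red to get R; options L={ — } R={ 0 } ⇒ -1
step 2: add Red to get RR; options L={ — } R={ -1, 0 } ⇒ -2
step 3: add Blue to get RRB; options L={ -2 } R={ -1, 0 } ⇒ -3/2
step 4: add Red to get RRBR; options L={ -2 } R={ -3/2, -1, 0 } ⇒ -7/4
step 5: add Red to get RRBRR; options L={ -2 } R={ -7/4, -3/2, -1, 0 } ⇒ -15/8
step 6: add Blue to get RRBRRB; options L={ -2, -15/8 } R={ -7/4, -3/2, -1, 0 } ⇒ -29/16
step 7: add Blue to get RRBRRBB; options L={ -2, -15/8, -29/16 } R={ -7/4, -3/2, -1, 0 } ⇒ -57/32
step 8: add Blue to get RRBRRBBB; options L={ -2, -15/8, -29/16, -57/32 } R={ -7/4, -3/2, -1, 0 } ⇒ -113/64
step 9: add Blue to get RRBRRBBBB; options L={ -2, -15/8, -29/16, -57/32, -113/64 } R={ -7/4, -3/2, -1, 0 } ⇒ -225/128
step 10: add Red to get RRBRRBBBBR; options L={ -2, -15/8, -29/16, -57/32, -113/64 } R={ -225/128, -7/4, -3/2, -1, 0 } ⇒ -451/256
step 11: add Blue to get RRBRRBBBBRB; options L={ -2, -15/8, -29/16, -57/32, -113/64, -451/256 } R={ -225/128, -7/4, -3/2, -1, 0 } ⇒ -901/512
step 12: add Blue to get RRBRRBBBBRBB; options L={ -2, -15/8, -29/16, -57/32, -113/64, -451/256, -901/512 } R={ -225/128, -7/4, -3/2, -1, 0 } ⇒ -1801/1024
step 13: add Red to get RRBRRBBBBRBBR; options L={ -2, -15/8, -29/16, -57/32, -113/64, -451/256, -901/512 } R={ -1801/1024, -225/128, -7/4, -3/2, -1, 0 } ⇒ -3603/2048
step 14: add Red to get RRBRRBBBBRBBRR; options L={ -2, -15/8, -29/16, -57/32, -113/64, -451/256, -901/512 } R={ -3603/2048, -1801/1024, -225/128, -7/4, -3/2, -1, 0 } ⇒ -7207/4096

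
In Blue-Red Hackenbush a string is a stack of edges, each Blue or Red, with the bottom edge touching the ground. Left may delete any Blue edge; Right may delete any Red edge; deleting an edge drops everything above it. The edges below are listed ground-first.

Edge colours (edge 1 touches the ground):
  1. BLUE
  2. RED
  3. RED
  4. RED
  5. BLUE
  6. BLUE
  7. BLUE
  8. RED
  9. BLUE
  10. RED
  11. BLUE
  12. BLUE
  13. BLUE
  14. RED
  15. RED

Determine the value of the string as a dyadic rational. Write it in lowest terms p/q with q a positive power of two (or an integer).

3769/16384

step 1: add BLUE to get B; options L={ 0 } R={ · } -> 1
step 2: add RED to get BR; options L={ 0 } R={ 1 } -> 1/2
step 3: add RED to get BRR; options L={ 0 } R={ 1/2,1 } -> 1/4
step 4: add RED to get BRRR; options L={ 0 } R={ 1/4,1/2,1 } -> 1/8
step 5: add BLUE to get BRRRB; options L={ 0,1/8 } R={ 1/4,1/2,1 } -> 3/16
step 6: add BLUE to get BRRRBB; options L={ 0,1/8,3/16 } R={ 1/4,1/2,1 } -> 7/32
step 7: add BLUE to get BRRRBBB; options L={ 0,1/8,3/16,7/32 } R={ 1/4,1/2,1 } -> 15/64
step 8: add RED to get BRRRBBBR; options L={ 0,1/8,3/16,7/32 } R={ 15/64,1/4,1/2,1 } -> 29/128
step 9: add BLUE to get BRRRBBBRB; options L={ 0,1/8,3/16,7/32,29/128 } R={ 15/64,1/4,1/2,1 } -> 59/256
step 10: add RED to get BRRRBBBRBR; options L={ 0,1/8,3/16,7/32,29/128 } R={ 59/256,15/64,1/4,1/2,1 } -> 117/512
step 11: add BLUE to get BRRRBBBRBRB; options L={ 0,1/8,3/16,7/32,29/128,117/512 } R={ 59/256,15/64,1/4,1/2,1 } -> 235/1024
step 12: add BLUE to get BRRRBBBRBRBB; options L={ 0,1/8,3/16,7/32,29/128,117/512,235/1024 } R={ 59/256,15/64,1/4,1/2,1 } -> 471/2048
step 13: add BLUE to get BRRRBBBRBRBBB; options L={ 0,1/8,3/16,7/32,29/128,117/512,235/1024,471/2048 } R={ 59/256,15/64,1/4,1/2,1 } -> 943/4096
step 14: add RED to get BRRRBBBRBRBBBR; options L={ 0,1/8,3/16,7/32,29/128,117/512,235/1024,471/2048 } R={ 943/4096,59/256,15/64,1/4,1/2,1 } -> 1885/8192
step 15: add RED to get BRRRBBBRBRBBBRR; options L={ 0,1/8,3/16,7/32,29/128,117/512,235/1024,471/2048 } R={ 1885/8192,943/4096,59/256,15/64,1/4,1/2,1 } -> 3769/16384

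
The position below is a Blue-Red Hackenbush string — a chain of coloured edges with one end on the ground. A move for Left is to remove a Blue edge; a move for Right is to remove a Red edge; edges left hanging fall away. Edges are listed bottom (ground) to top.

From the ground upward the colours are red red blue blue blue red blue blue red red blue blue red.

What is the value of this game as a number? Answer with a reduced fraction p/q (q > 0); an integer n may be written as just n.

-2355/2048

Prefix values for red red blue blue blue red blue blue red red blue blue red via {L|R} + simplicity:
step 1: add red to get r; options L={  } R={ 0 } gives -1
step 2: add red to get rr; options L={  } R={ -1 0 } gives -2
step 3: add blue to get rrb; options L={ -2 } R={ -1 0 } gives -3/2
step 4: add blue to get rrbb; options L={ -2 -3/2 } R={ -1 0 } gives -5/4
step 5: add blue to get rrbbb; options L={ -2 -3/2 -5/4 } R={ -1 0 } gives -9/8
step 6: add red to get rrbbbr; options L={ -2 -3/2 -5/4 } R={ -9/8 -1 0 } gives -19/16
step 7: add blue to get rrbbbrb; options L={ -2 -3/2 -5/4 -19/16 } R={ -9/8 -1 0 } gives -37/32
step 8: add blue to get rrbbbrbb; options L={ -2 -3/2 -5/4 -19/16 -37/32 } R={ -9/8 -1 0 } gives -73/64
step 9: add red to get rrbbbrbbr; options L={ -2 -3/2 -5/4 -19/16 -37/32 } R={ -73/64 -9/8 -1 0 } gives -147/128
step 10: add red to get rrbbbrbbrr; options L={ -2 -3/2 -5/4 -19/16 -37/32 } R={ -147/128 -73/64 -9/8 -1 0 } gives -295/256
step 11: add blue to get rrbbbrbbrrb; options L={ -2 -3/2 -5/4 -19/16 -37/32 -295/256 } R={ -147/128 -73/64 -9/8 -1 0 } gives -589/512
step 12: add blue to get rrbbbrbbrrbb; options L={ -2 -3/2 -5/4 -19/16 -37/32 -295/256 -589/512 } R={ -147/128 -73/64 -9/8 -1 0 } gives -1177/1024
step 13: add red to get rrbbbrbbrrbbr; options L={ -2 -3/2 -5/4 -19/16 -37/32 -295/256 -589/512 } R={ -1177/1024 -147/128 -73/64 -9/8 -1 0 } gives -2355/2048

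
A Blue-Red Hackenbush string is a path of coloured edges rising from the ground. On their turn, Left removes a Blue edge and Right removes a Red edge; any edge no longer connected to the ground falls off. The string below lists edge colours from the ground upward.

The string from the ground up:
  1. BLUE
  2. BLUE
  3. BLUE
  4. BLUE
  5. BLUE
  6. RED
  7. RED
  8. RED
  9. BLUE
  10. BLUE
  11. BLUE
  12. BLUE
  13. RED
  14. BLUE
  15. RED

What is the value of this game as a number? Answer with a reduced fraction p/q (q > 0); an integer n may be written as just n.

4341/1024

Build g(s[:k]) for k = 1..15, string s = BLUE BLUE BLUE BLUE BLUE RED RED RED BLUE BLUE BLUE BLUE RED BLUE RED.
B: Left { 0 }, Right { · } => simplest 1
BB: Left { 0,1 }, Right { · } => simplest 2
BBB: Left { 0,1,2 }, Right { · } => simplest 3
BBBB: Left { 0,1,2,3 }, Right { · } => simplest 4
BBBBB: Left { 0,1,2,3,4 }, Right { · } => simplest 5
BBBBBR: Left { 0,1,2,3,4 }, Right { 5 } => simplest 9/2
BBBBBRR: Left { 0,1,2,3,4 }, Right { 9/2,5 } => simplest 17/4
BBBBBRRR: Left { 0,1,2,3,4 }, Right { 17/4,9/2,5 } => simplest 33/8
BBBBBRRRB: Left { 0,1,2,3,4,33/8 }, Right { 17/4,9/2,5 } => simplest 67/16
BBBBBRRRBB: Left { 0,1,2,3,4,33/8,67/16 }, Right { 17/4,9/2,5 } => simplest 135/32
BBBBBRRRBBB: Left { 0,1,2,3,4,33/8,67/16,135/32 }, Right { 17/4,9/2,5 } => simplest 271/64
BBBBBRRRBBBB: Left { 0,1,2,3,4,33/8,67/16,135/32,271/64 }, Right { 17/4,9/2,5 } => simplest 543/128
BBBBBRRRBBBBR: Left { 0,1,2,3,4,33/8,67/16,135/32,271/64 }, Right { 543/128,17/4,9/2,5 } => simplest 1085/256
BBBBBRRRBBBBRB: Left { 0,1,2,3,4,33/8,67/16,135/32,271/64,1085/256 }, Right { 543/128,17/4,9/2,5 } => simplest 2171/512
BBBBBRRRBBBBRBR: Left { 0,1,2,3,4,33/8,67/16,135/32,271/64,1085/256 }, Right { 2171/512,543/128,17/4,9/2,5 } => simplest 4341/1024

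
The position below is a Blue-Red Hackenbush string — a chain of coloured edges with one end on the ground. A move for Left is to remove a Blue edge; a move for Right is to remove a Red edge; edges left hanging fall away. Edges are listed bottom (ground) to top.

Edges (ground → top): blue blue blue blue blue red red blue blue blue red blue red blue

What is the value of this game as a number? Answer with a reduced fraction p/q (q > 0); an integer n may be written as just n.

2283/512

Recurse on prefixes of the 14-edge string blue blue blue blue blue red red blue blue blue red blue red blue:
g_1 [b]  L=[0]  R=[—]  -> 1
g_2 [bb]  L=[0, 1]  R=[—]  -> 2
g_3 [bbb]  L=[0, 1, 2]  R=[—]  -> 3
g_4 [bbbb]  L=[0, 1, 2, 3]  R=[—]  -> 4
g_5 [bbbbb]  L=[0, 1, 2, 3, 4]  R=[—]  -> 5
g_6 [bbbbbr]  L=[0, 1, 2, 3, 4]  R=[5]  -> 9/2
g_7 [bbbbbrr]  L=[0, 1, 2, 3, 4]  R=[9/2, 5]  -> 17/4
g_8 [bbbbbrrb]  L=[0, 1, 2, 3, 4, 17/4]  R=[9/2, 5]  -> 35/8
g_9 [bbbbbrrbb]  L=[0, 1, 2, 3, 4, 17/4, 35/8]  R=[9/2, 5]  -> 71/16
g_10 [bbbbbrrbbb]  L=[0, 1, 2, 3, 4, 17/4, 35/8, 71/16]  R=[9/2, 5]  -> 143/32
g_11 [bbbbbrrbbbr]  L=[0, 1, 2, 3, 4, 17/4, 35/8, 71/16]  R=[143/32, 9/2, 5]  -> 285/64
g_12 [bbbbbrrbbbrb]  L=[0, 1, 2, 3, 4, 17/4, 35/8, 71/16, 285/64]  R=[143/32, 9/2, 5]  -> 571/128
g_13 [bbbbbrrbbbrbr]  L=[0, 1, 2, 3, 4, 17/4, 35/8, 71/16, 285/64]  R=[571/128, 143/32, 9/2, 5]  -> 1141/256
g_14 [bbbbbrrbbbrbrb]  L=[0, 1, 2, 3, 4, 17/4, 35/8, 71/16, 285/64, 1141/256]  R=[571/128, 143/32, 9/2, 5]  -> 2283/512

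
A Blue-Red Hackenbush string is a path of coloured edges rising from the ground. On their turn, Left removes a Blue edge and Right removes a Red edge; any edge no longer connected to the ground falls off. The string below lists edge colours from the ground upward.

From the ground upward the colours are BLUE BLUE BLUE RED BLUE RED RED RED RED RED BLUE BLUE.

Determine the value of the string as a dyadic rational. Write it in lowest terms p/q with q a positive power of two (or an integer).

1287/512

edge 1 of 12 (BLUE): { 0 | (no moves) } = 1
edge 2 of 12 (BLUE): { 0,1 | (no moves) } = 2
edge 3 of 12 (BLUE): { 0,1,2 | (no moves) } = 3
edge 4 of 12 (RED): { 0,1,2 | 3 } = 5/2
edge 5 of 12 (BLUE): { 0,1,2,5/2 | 3 } = 11/4
edge 6 of 12 (RED): { 0,1,2,5/2 | 11/4,3 } = 21/8
edge 7 of 12 (RED): { 0,1,2,5/2 | 21/8,11/4,3 } = 41/16
edge 8 of 12 (RED): { 0,1,2,5/2 | 41/16,21/8,11/4,3 } = 81/32
edge 9 of 12 (RED): { 0,1,2,5/2 | 81/32,41/16,21/8,11/4,3 } = 161/64
edge 10 of 12 (RED): { 0,1,2,5/2 | 161/64,81/32,41/16,21/8,11/4,3 } = 321/128
edge 11 of 12 (BLUE): { 0,1,2,5/2,321/128 | 161/64,81/32,41/16,21/8,11/4,3 } = 643/256
edge 12 of 12 (BLUE): { 0,1,2,5/2,321/128,643/256 | 161/64,81/32,41/16,21/8,11/4,3 } = 1287/512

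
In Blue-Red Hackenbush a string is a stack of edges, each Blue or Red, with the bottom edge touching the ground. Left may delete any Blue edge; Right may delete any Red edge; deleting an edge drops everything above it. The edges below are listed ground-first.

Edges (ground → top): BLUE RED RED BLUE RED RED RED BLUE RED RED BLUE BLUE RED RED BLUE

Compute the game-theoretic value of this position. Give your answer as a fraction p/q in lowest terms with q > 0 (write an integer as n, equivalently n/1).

4403/16384

B: Left { 0 }, Right { (no moves) } ⇒ simplest 1
BR: Left { 0 }, Right { 1 } ⇒ simplest 1/2
BRR: Left { 0 }, Right { 1/2,1 } ⇒ simplest 1/4
BRRB: Left { 0,1/4 }, Right { 1/2,1 } ⇒ simplest 3/8
BRRBR: Left { 0,1/4 }, Right { 3/8,1/2,1 } ⇒ simplest 5/16
BRRBRR: Left { 0,1/4 }, Right { 5/16,3/8,1/2,1 } ⇒ simplest 9/32
BRRBRRR: Left { 0,1/4 }, Right { 9/32,5/16,3/8,1/2,1 } ⇒ simplest 17/64
BRRBRRRB: Left { 0,1/4,17/64 }, Right { 9/32,5/16,3/8,1/2,1 } ⇒ simplest 35/128
BRRBRRRBR: Left { 0,1/4,17/64 }, Right { 35/128,9/32,5/16,3/8,1/2,1 } ⇒ simplest 69/256
BRRBRRRBRR: Left { 0,1/4,17/64 }, Right { 69/256,35/128,9/32,5/16,3/8,1/2,1 } ⇒ simplest 137/512
BRRBRRRBRRB: Left { 0,1/4,17/64,137/512 }, Right { 69/256,35/128,9/32,5/16,3/8,1/2,1 } ⇒ simplest 275/1024
BRRBRRRBRRBB: Left { 0,1/4,17/64,137/512,275/1024 }, Right { 69/256,35/128,9/32,5/16,3/8,1/2,1 } ⇒ simplest 551/2048
BRRBRRRBRRBBR: Left { 0,1/4,17/64,137/512,275/1024 }, Right { 551/2048,69/256,35/128,9/32,5/16,3/8,1/2,1 } ⇒ simplest 1101/4096
BRRBRRRBRRBBRR: Left { 0,1/4,17/64,137/512,275/1024 }, Right { 1101/4096,551/2048,69/256,35/128,9/32,5/16,3/8,1/2,1 } ⇒ simplest 2201/8192
BRRBRRRBRRBBRRB: Left { 0,1/4,17/64,137/512,275/1024,2201/8192 }, Right { 1101/4096,551/2048,69/256,35/128,9/32,5/16,3/8,1/2,1 } ⇒ simplest 4403/16384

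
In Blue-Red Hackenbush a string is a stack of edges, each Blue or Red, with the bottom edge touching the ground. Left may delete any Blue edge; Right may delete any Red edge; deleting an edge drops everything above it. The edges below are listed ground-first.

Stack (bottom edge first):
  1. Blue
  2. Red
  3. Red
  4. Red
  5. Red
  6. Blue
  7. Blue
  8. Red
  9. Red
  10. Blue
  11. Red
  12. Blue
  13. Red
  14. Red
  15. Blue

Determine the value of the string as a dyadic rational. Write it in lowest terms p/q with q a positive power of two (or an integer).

Recurse on prefixes of the 15-edge string Blue Red Red Red Red Blue Blue Red Red Blue Red Blue Red Red Blue:
step 1: add Blue to get B; options L={ 0 } R={  } — 1
step 2: add Red to get BR; options L={ 0 } R={ 1 } — 1/2
step 3: add Red to get BRR; options L={ 0 } R={ 1/2, 1 } — 1/4
step 4: add Red to get BRRR; options L={ 0 } R={ 1/4, 1/2, 1 } — 1/8
step 5: add Red to get BRRRR; options L={ 0 } R={ 1/8, 1/4, 1/2, 1 } — 1/16
step 6: add Blue to get BRRRRB; options L={ 0, 1/16 } R={ 1/8, 1/4, 1/2, 1 } — 3/32
step 7: add Blue to get BRRRRBB; options L={ 0, 1/16, 3/32 } R={ 1/8, 1/4, 1/2, 1 } — 7/64
step 8: add Red to get BRRRRBBR; options L={ 0, 1/16, 3/32 } R={ 7/64, 1/8, 1/4, 1/2, 1 } — 13/128
step 9: add Red to get BRRRRBBRR; options L={ 0, 1/16, 3/32 } R={ 13/128, 7/64, 1/8, 1/4, 1/2, 1 } — 25/256
step 10: add Blue to get BRRRRBBRRB; options L={ 0, 1/16, 3/32, 25/256 } R={ 13/128, 7/64, 1/8, 1/4, 1/2, 1 } — 51/512
step 11: add Red to get BRRRRBBRRBR; options L={ 0, 1/16, 3/32, 25/256 } R={ 51/512, 13/128, 7/64, 1/8, 1/4, 1/2, 1 } — 101/1024
step 12: add Blue to get BRRRRBBRRBRB; options L={ 0, 1/16, 3/32, 25/256, 101/1024 } R={ 51/512, 13/128, 7/64, 1/8, 1/4, 1/2, 1 } — 203/2048
step 13: add Red to get BRRRRBBRRBRBR; options L={ 0, 1/16, 3/32, 25/256, 101/1024 } R={ 203/2048, 51/512, 13/128, 7/64, 1/8, 1/4, 1/2, 1 } — 405/4096
step 14: add Red to get BRRRRBBRRBRBRR; options L={ 0, 1/16, 3/32, 25/256, 101/1024 } R={ 405/4096, 203/2048, 51/512, 13/128, 7/64, 1/8, 1/4, 1/2, 1 } — 809/8192
step 15: add Blue to get BRRRRBBRRBRBRRB; options L={ 0, 1/16, 3/32, 25/256, 101/1024, 809/8192 } R={ 405/4096, 203/2048, 51/512, 13/128, 7/64, 1/8, 1/4, 1/2, 1 } — 1619/16384

1619/16384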